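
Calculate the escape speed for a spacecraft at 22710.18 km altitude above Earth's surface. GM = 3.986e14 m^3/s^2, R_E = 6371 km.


r = 6371.0 + 22710.18 = 29081.1800 km = 2.908118e+07 m
v_esc = sqrt(2*mu/r) = sqrt(2*3.986e14 / 2.908118e+07)
v_esc = 5235.7347 m/s = 5.2357 km/s

5.2357 km/s


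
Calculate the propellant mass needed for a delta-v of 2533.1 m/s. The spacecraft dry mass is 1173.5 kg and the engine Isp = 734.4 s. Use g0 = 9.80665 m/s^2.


ve = Isp * g0 = 734.4 * 9.80665 = 7202.003760 m/s
mass ratio = exp(dv/ve) = exp(2533.1/7202.003760) = 1.42151266
m_prop = m_dry * (mr - 1) = 1173.5 * (1.42151266 - 1)
m_prop = 494.6451 kg

494.6451 kg


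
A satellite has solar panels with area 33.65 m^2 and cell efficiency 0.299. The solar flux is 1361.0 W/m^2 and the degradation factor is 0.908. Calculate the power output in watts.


P = area * eta * S * degradation
P = 33.65 * 0.299 * 1361.0 * 0.908
P = 12433.6956 W

12433.6956 W


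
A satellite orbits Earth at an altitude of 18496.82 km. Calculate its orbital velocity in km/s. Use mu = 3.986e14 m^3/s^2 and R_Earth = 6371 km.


r = R_E + alt = 6371.0 + 18496.82 = 24867.8200 km = 2.486782e+07 m
v = sqrt(mu/r) = sqrt(3.986e14 / 2.486782e+07) = 4003.5918 m/s = 4.0036 km/s

4.0036 km/s


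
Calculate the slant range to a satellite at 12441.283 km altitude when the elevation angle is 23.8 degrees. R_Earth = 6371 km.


h = 12441.283 km, el = 23.8 deg
d = -R_E*sin(el) + sqrt((R_E*sin(el))^2 + 2*R_E*h + h^2)
d = -6371.0000*sin(0.4153884) + sqrt((6371.0000*0.4035453)^2 + 2*6371.0000*12441.283 + 12441.283^2)
d = 15315.3855 km

15315.3855 km


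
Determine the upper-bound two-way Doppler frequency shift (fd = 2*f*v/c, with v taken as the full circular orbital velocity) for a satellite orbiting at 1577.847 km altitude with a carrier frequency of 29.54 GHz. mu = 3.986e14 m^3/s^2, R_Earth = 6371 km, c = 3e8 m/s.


r = 7.948847e+06 m
v = sqrt(mu/r) = 7081.3584 m/s (worst-case radial velocity)
f = 29.54 GHz = 2.954e+10 Hz
fd = 2*f*v/c = 2*2.954e+10*7081.3584/3.0e+08
fd = 1.3945555e+06 Hz

1.3946e+06 Hz


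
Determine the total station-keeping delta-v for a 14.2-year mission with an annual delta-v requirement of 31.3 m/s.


dV = rate * years = 31.3 * 14.2
dV = 444.4600 m/s

444.4600 m/s


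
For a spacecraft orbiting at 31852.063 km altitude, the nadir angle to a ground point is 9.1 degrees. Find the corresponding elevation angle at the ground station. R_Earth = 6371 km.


r = R_E + alt = 38223.0630 km
Law of sines in the satellite / Earth-center / ground-point triangle:
  sin(nadir)/R_E = sin(90 + el)/r  =>  cos(el) = (r/R_E)*sin(nadir)
cos(el) = (38223.0630 / 6371.0000) * sin(9.1 deg) = 0.9488755
el = arccos(0.9488755) = 18.4001 deg
(Earth-central angle = 90 - nadir - el = 62.4999 deg)

18.4001 degrees


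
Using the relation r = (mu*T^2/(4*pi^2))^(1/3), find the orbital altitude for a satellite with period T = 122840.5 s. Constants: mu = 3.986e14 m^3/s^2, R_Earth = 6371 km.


T = 122840.5 s
r = (mu*T^2/(4*pi^2))^(1/3) = (3.986e14 * 122840.5^2 / (4*pi^2))^(1/3)
r = 5.3409712e+07 m = 53409.7120 km
alt = r - R_E = 53409.7120 - 6371 = 47038.7120 km

47038.7120 km


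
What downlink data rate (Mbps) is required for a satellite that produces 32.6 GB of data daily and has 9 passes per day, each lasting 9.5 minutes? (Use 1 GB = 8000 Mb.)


total contact time = 9 * 9.5 * 60 = 5130.0000 s
data = 32.6 GB = 260800.0000 Mb
rate = 260800.0000 / 5130.0000 = 50.8382 Mbps

50.8382 Mbps


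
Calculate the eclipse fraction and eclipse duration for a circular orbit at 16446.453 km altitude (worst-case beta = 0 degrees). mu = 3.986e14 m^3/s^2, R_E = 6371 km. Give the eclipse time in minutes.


r = 22817.4530 km
T = 571.6902 min
Eclipse fraction = arcsin(R_E/r)/pi = arcsin(6371.0000/22817.4530)/pi
= arcsin(0.2792161)/pi = 0.09007458
Eclipse duration = 0.09007458 * 571.6902 = 51.4948 min

51.4948 minutes


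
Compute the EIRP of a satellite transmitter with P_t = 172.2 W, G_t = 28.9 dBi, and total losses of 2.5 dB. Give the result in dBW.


Pt = 172.2 W = 22.3603 dBW
EIRP = Pt_dBW + Gt - losses = 22.3603 + 28.9 - 2.5 = 48.7603 dBW

48.7603 dBW


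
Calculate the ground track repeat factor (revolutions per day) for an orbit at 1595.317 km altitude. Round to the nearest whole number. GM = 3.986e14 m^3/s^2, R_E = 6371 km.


r = 7.966317e+06 m
T = 2*pi*sqrt(r^3/mu) = 7076.1592 s = 117.9360 min
revs/day = 1440 / 117.9360 = 12.2100
Rounded: 12 revolutions per day

12 revolutions per day


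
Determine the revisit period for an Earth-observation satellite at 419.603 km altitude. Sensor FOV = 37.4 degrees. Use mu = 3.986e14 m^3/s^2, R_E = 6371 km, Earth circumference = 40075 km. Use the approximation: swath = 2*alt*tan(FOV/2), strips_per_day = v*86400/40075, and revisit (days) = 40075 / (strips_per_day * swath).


swath = 2*419.603*tan(0.3263766) = 284.0556 km
v = sqrt(mu/r) = 7661.5118 m/s = 7.6615 km/s
strips/day = v*86400/40075 = 7.6615*86400/40075 = 16.5179
coverage/day = strips * swath = 16.5179 * 284.0556 = 4691.9998 km
revisit = 40075 / 4691.9998 = 8.5411 days

8.5411 days


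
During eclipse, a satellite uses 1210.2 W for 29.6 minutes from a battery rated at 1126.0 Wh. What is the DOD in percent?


E_used = P * t / 60 = 1210.2 * 29.6 / 60 = 597.0320 Wh
DOD = E_used / E_total * 100 = 597.0320 / 1126.0 * 100
DOD = 53.0224 %

53.0224 %


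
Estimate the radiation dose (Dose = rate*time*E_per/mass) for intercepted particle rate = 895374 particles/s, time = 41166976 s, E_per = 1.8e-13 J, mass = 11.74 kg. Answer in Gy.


Total energy deposited = rate * time * E_per
  = 895374 * 41166976 * 1.8e-13 = 6.6348 J
Dose = E_total / mass = 6.6348 / 11.74
Dose = 0.5651424 Gy

0.5651 Gy


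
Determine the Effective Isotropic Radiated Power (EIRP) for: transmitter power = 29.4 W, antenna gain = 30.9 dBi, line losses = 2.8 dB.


Pt = 29.4 W = 14.6835 dBW
EIRP = Pt_dBW + Gt - losses = 14.6835 + 30.9 - 2.8 = 42.7835 dBW

42.7835 dBW


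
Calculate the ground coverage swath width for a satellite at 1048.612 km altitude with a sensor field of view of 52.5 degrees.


FOV = 52.5 deg = 0.9162979 rad
swath = 2 * alt * tan(FOV/2) = 2 * 1048.612 * tan(0.4581489)
swath = 2 * 1048.612 * 0.4931454
swath = 1034.2364 km

1034.2364 km


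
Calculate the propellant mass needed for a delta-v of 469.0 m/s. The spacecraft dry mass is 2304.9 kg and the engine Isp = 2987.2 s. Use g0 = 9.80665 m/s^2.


ve = Isp * g0 = 2987.2 * 9.80665 = 29294.424880 m/s
mass ratio = exp(dv/ve) = exp(469.0/29294.424880) = 1.01613872
m_prop = m_dry * (mr - 1) = 2304.9 * (1.01613872 - 1)
m_prop = 37.1981 kg

37.1981 kg


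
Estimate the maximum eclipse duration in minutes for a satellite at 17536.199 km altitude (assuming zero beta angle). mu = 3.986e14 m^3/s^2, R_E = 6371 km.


r = 23907.1990 km
T = 613.1306 min
Eclipse fraction = arcsin(R_E/r)/pi = arcsin(6371.0000/23907.1990)/pi
= arcsin(0.2664888)/pi = 0.08586352
Eclipse duration = 0.08586352 * 613.1306 = 52.6456 min

52.6456 minutes


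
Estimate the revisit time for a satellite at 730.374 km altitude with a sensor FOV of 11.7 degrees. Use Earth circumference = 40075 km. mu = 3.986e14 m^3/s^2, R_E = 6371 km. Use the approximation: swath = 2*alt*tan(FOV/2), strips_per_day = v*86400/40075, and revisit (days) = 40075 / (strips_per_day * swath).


swath = 2*730.374*tan(0.1021018) = 149.6654 km
v = sqrt(mu/r) = 7491.9946 m/s = 7.4920 km/s
strips/day = v*86400/40075 = 7.4920*86400/40075 = 16.1524
coverage/day = strips * swath = 16.1524 * 149.6654 = 2417.4585 km
revisit = 40075 / 2417.4585 = 16.5773 days

16.5773 days


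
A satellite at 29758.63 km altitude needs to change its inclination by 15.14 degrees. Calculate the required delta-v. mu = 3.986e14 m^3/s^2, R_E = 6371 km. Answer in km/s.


r = 36129.6300 km = 3.612963e+07 m
V = sqrt(mu/r) = 3321.5201 m/s
di = 15.14 deg = 0.2642428 rad
dV = 2*V*sin(di/2) = 2*3321.5201*sin(0.1321214)
dV = 875.1367 m/s = 0.8751367 km/s

0.8751 km/s


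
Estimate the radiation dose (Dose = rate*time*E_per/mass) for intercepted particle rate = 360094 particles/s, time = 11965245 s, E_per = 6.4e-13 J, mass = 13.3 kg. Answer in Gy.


Total energy deposited = rate * time * E_per
  = 360094 * 11965245 * 6.4e-13 = 2.7575 J
Dose = E_total / mass = 2.7575 / 13.3
Dose = 0.2073318 Gy

0.2073 Gy


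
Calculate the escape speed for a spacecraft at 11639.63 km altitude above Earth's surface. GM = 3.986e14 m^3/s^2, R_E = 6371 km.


r = 6371.0 + 11639.63 = 18010.6300 km = 1.801063e+07 m
v_esc = sqrt(2*mu/r) = sqrt(2*3.986e14 / 1.801063e+07)
v_esc = 6653.0256 m/s = 6.6530 km/s

6.6530 km/s


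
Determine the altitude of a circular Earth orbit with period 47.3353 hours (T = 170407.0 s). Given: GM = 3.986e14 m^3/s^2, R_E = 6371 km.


T = 170407.0 s
r = (mu*T^2/(4*pi^2))^(1/3) = (3.986e14 * 170407.0^2 / (4*pi^2))^(1/3)
r = 6.6433042e+07 m = 66433.0420 km
alt = r - R_E = 66433.0420 - 6371 = 60062.0420 km

60062.0420 km


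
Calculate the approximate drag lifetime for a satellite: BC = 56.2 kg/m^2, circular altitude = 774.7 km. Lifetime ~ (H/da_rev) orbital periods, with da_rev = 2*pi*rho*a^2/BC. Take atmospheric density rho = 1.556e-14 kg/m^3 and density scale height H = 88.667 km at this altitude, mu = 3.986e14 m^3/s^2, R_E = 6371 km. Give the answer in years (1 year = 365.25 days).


a = R_E + alt = 7145.7000 km = 7.1457e+06 m
da_rev = 2*pi*rho*a^2/BC = 2*pi*1.556e-14*(7.1457e+06)^2/56.2 = 0.0888265314 m per revolution
N = H/da_rev = 88667.0000 m / 0.0888265314 m = 998204.0116 revolutions
P = 2*pi*sqrt(a^3/mu) = 6011.4382 s
lifetime = N*P = 998204.0116 * 6011.4382 = 6.0006418e+09 s = 69451.8723 days
years = 69451.8723 / 365.25 = 190.1489 years

190.1489 years


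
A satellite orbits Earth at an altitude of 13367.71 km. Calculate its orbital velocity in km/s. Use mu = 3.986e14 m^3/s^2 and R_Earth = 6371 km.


r = R_E + alt = 6371.0 + 13367.71 = 19738.7100 km = 1.973871e+07 m
v = sqrt(mu/r) = sqrt(3.986e14 / 1.973871e+07) = 4493.7537 m/s = 4.4938 km/s

4.4938 km/s


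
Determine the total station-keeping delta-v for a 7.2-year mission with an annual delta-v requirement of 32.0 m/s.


dV = rate * years = 32.0 * 7.2
dV = 230.4000 m/s

230.4000 m/s


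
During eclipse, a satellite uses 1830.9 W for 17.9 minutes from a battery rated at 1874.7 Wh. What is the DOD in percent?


E_used = P * t / 60 = 1830.9 * 17.9 / 60 = 546.2185 Wh
DOD = E_used / E_total * 100 = 546.2185 / 1874.7 * 100
DOD = 29.1363 %

29.1363 %


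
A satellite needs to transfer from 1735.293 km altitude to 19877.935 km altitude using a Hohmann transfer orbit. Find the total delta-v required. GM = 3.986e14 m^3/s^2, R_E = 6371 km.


r1 = 8106.2930 km = 8.106293e+06 m
r2 = 26248.9350 km = 2.6248935e+07 m
dv1 = sqrt(mu/r1)*(sqrt(2*r2/(r1+r2)) - 1) = 1656.0081 m/s
dv2 = sqrt(mu/r2)*(1 - sqrt(2*r1/(r1+r2))) = 1219.8780 m/s
total dv = |dv1| + |dv2| = 1656.0081 + 1219.8780 = 2875.8862 m/s = 2.8759 km/s

2.8759 km/s


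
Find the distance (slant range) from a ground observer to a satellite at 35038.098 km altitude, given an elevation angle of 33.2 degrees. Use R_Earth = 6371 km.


h = 35038.098 km, el = 33.2 deg
d = -R_E*sin(el) + sqrt((R_E*sin(el))^2 + 2*R_E*h + h^2)
d = -6371.0000*sin(0.5794493) + sqrt((6371.0000*0.5475632)^2 + 2*6371.0000*35038.098 + 35038.098^2)
d = 37575.9796 km

37575.9796 km


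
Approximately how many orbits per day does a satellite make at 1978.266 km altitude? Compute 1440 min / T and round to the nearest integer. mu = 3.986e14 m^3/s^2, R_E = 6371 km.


r = 8.349266e+06 m
T = 2*pi*sqrt(r^3/mu) = 7592.4802 s = 126.5413 min
revs/day = 1440 / 126.5413 = 11.3797
Rounded: 11 revolutions per day

11 revolutions per day


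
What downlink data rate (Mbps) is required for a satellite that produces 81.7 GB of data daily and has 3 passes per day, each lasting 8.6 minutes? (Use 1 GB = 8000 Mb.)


total contact time = 3 * 8.6 * 60 = 1548.0000 s
data = 81.7 GB = 653600.0000 Mb
rate = 653600.0000 / 1548.0000 = 422.2222 Mbps

422.2222 Mbps


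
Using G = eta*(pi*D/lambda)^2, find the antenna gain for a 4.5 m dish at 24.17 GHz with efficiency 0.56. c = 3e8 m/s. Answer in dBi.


lambda = c/f = 3e8 / 2.417e+10 = 0.01241208 m
G = eta*(pi*D/lambda)^2 = 0.56*(pi*4.5/0.01241208)^2
G = 726479.8807 (linear)
G = 10*log10(726479.8807) = 58.6122 dBi

58.6122 dBi


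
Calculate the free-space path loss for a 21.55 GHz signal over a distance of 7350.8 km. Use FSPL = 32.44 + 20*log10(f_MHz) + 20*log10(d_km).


f = 21.55 GHz = 21550.0000 MHz
d = 7350.8 km
FSPL = 32.44 + 20*log10(21550.0000) + 20*log10(7350.8)
FSPL = 32.44 + 86.6689 + 77.3267
FSPL = 196.4356 dB

196.4356 dB


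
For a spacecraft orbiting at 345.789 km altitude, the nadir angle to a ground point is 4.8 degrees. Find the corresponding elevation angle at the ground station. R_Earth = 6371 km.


r = R_E + alt = 6716.7890 km
Law of sines in the satellite / Earth-center / ground-point triangle:
  sin(nadir)/R_E = sin(90 + el)/r  =>  cos(el) = (r/R_E)*sin(nadir)
cos(el) = (6716.7890 / 6371.0000) * sin(4.8 deg) = 0.0882195
el = arccos(0.0882195) = 84.9388 deg
(Earth-central angle = 90 - nadir - el = 0.2611843 deg)

84.9388 degrees


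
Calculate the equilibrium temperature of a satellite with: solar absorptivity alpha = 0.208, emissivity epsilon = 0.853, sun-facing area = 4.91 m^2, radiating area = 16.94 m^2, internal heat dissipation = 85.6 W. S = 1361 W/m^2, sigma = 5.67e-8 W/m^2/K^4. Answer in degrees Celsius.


Numerator = alpha*S*A_sun + Q_int = 0.208*1361*4.91 + 85.6 = 1475.5621 W
Denominator = eps*sigma*A_rad = 0.853*5.67e-8*16.94 = 8.1930479e-07 W/K^4
T^4 = 1.8009929e+09 K^4
T = 206.0051 K = -67.1449 C

-67.1449 degrees Celsius


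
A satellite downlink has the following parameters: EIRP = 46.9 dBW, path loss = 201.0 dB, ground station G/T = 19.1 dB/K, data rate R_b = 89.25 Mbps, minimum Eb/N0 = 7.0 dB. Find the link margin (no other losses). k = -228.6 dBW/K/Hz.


C/N0 = EIRP - FSPL + G/T - k = 46.9 - 201.0 + 19.1 - (-228.6)
C/N0 = 93.6000 dB-Hz
R_b = 89.25 Mbps = 8.925e+07 bps -> 10*log10(R_b) = 79.5061 dB-Hz
Eb/N0 = C/N0 - 10*log10(R_b) = 93.6000 - 79.5061 = 14.0939 dB
Margin = Eb/N0 - Eb/N0_req = 14.0939 - 7.0 = 7.0939 dB (link closes)

7.0939 dB


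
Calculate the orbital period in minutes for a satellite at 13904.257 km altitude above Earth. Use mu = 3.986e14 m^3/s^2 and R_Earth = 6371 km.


r = 20275.2570 km = 2.0275257e+07 m
T = 2*pi*sqrt(r^3/mu) = 2*pi*sqrt(8.3348752e+21 / 3.986e14)
T = 28731.6636 s = 478.8611 min

478.8611 minutes


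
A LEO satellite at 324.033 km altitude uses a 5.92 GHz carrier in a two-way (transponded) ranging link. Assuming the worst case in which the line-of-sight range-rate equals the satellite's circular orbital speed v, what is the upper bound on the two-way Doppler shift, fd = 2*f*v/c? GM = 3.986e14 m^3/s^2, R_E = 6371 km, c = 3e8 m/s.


r = 6.695033e+06 m
v = sqrt(mu/r) = 7716.0012 m/s (worst-case radial velocity)
f = 5.92 GHz = 5.92e+09 Hz
fd = 2*f*v/c = 2*5.92e+09*7716.0012/3.0e+08
fd = 304524.8471 Hz

304524.8471 Hz


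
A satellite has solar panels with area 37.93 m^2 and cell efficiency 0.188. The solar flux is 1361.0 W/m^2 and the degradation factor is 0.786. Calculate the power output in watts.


P = area * eta * S * degradation
P = 37.93 * 0.188 * 1361.0 * 0.786
P = 7628.1876 W

7628.1876 W


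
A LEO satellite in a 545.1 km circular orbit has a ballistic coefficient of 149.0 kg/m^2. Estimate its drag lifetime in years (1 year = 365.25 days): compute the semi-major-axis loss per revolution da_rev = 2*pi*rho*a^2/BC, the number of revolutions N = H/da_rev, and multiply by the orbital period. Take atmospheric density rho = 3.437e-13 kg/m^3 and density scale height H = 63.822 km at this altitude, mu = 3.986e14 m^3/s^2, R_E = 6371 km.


a = R_E + alt = 6916.1000 km = 6.9161e+06 m
da_rev = 2*pi*rho*a^2/BC = 2*pi*3.437e-13*(6.9161e+06)^2/149.0 = 0.69325923 m per revolution
N = H/da_rev = 63822.0000 m / 0.69325923 m = 92060.8010 revolutions
P = 2*pi*sqrt(a^3/mu) = 5724.0460 s
lifetime = N*P = 92060.8010 * 5724.0460 = 5.2696026e+08 s = 6099.0771 days
years = 6099.0771 / 365.25 = 16.6984 years

16.6984 years


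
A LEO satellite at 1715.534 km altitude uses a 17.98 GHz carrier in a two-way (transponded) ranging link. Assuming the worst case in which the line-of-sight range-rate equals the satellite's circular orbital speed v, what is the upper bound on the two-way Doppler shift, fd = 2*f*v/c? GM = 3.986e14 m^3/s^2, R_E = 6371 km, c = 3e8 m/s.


r = 8.086534e+06 m
v = sqrt(mu/r) = 7020.8135 m/s (worst-case radial velocity)
f = 17.98 GHz = 1.798e+10 Hz
fd = 2*f*v/c = 2*1.798e+10*7020.8135/3.0e+08
fd = 841561.5156 Hz

841561.5156 Hz


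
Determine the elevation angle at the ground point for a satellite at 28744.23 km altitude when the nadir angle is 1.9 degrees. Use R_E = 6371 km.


r = R_E + alt = 35115.2300 km
Law of sines in the satellite / Earth-center / ground-point triangle:
  sin(nadir)/R_E = sin(90 + el)/r  =>  cos(el) = (r/R_E)*sin(nadir)
cos(el) = (35115.2300 / 6371.0000) * sin(1.9 deg) = 0.1827424
el = arccos(0.1827424) = 79.4705 deg
(Earth-central angle = 90 - nadir - el = 8.6295 deg)

79.4705 degrees


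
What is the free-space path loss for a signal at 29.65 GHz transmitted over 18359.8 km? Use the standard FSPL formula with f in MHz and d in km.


f = 29.65 GHz = 29650.0000 MHz
d = 18359.8 km
FSPL = 32.44 + 20*log10(29650.0000) + 20*log10(18359.8)
FSPL = 32.44 + 89.4405 + 85.2774
FSPL = 207.1579 dB

207.1579 dB


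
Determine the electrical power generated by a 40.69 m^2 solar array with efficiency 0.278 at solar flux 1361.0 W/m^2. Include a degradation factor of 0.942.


P = area * eta * S * degradation
P = 40.69 * 0.278 * 1361.0 * 0.942
P = 14502.4546 W

14502.4546 W


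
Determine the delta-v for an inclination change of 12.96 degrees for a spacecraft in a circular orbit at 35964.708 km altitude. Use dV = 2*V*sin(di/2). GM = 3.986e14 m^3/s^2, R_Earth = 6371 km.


r = 42335.7080 km = 4.2335708e+07 m
V = sqrt(mu/r) = 3068.4230 m/s
di = 12.96 deg = 0.2261947 rad
dV = 2*V*sin(di/2) = 2*3068.4230*sin(0.1130973)
dV = 692.5823 m/s = 0.6925823 km/s

0.6926 km/s


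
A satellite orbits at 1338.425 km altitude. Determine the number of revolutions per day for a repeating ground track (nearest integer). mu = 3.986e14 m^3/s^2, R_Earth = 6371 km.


r = 7.709425e+06 m
T = 2*pi*sqrt(r^3/mu) = 6736.6534 s = 112.2776 min
revs/day = 1440 / 112.2776 = 12.8254
Rounded: 13 revolutions per day

13 revolutions per day


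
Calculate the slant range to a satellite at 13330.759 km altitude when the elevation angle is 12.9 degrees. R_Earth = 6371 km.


h = 13330.759 km, el = 12.9 deg
d = -R_E*sin(el) + sqrt((R_E*sin(el))^2 + 2*R_E*h + h^2)
d = -6371.0000*sin(0.2251475) + sqrt((6371.0000*0.2232501)^2 + 2*6371.0000*13330.759 + 13330.759^2)
d = 17275.0712 km

17275.0712 km


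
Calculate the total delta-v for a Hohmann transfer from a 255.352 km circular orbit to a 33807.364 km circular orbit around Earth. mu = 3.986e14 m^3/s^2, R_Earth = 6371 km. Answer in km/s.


r1 = 6626.3520 km = 6.626352e+06 m
r2 = 40178.3640 km = 4.0178364e+07 m
dv1 = sqrt(mu/r1)*(sqrt(2*r2/(r1+r2)) - 1) = 2406.5477 m/s
dv2 = sqrt(mu/r2)*(1 - sqrt(2*r1/(r1+r2))) = 1473.7012 m/s
total dv = |dv1| + |dv2| = 2406.5477 + 1473.7012 = 3880.2489 m/s = 3.8802 km/s

3.8802 km/s


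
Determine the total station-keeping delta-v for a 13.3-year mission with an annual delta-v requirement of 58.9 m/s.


dV = rate * years = 58.9 * 13.3
dV = 783.3700 m/s

783.3700 m/s


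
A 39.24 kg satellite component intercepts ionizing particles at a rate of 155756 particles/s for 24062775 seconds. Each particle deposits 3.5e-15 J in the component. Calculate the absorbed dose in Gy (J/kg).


Total energy deposited = rate * time * E_per
  = 155756 * 24062775 * 3.5e-15 = 0.01311773 J
Dose = E_total / mass = 0.01311773 / 39.24
Dose = 3.3429474e-04 Gy

3.3429e-04 Gy


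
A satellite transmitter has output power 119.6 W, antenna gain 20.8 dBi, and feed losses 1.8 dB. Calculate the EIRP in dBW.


Pt = 119.6 W = 20.7773 dBW
EIRP = Pt_dBW + Gt - losses = 20.7773 + 20.8 - 1.8 = 39.7773 dBW

39.7773 dBW


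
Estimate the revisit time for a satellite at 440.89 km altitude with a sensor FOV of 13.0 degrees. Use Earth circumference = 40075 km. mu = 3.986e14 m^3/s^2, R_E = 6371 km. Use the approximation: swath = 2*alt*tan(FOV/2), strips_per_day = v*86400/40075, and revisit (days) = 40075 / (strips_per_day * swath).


swath = 2*440.89*tan(0.1134464) = 100.4661 km
v = sqrt(mu/r) = 7649.5314 m/s = 7.6495 km/s
strips/day = v*86400/40075 = 7.6495*86400/40075 = 16.4921
coverage/day = strips * swath = 16.4921 * 100.4661 = 1656.8942 km
revisit = 40075 / 1656.8942 = 24.1868 days

24.1868 days


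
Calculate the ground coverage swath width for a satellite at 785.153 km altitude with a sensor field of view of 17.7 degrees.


FOV = 17.7 deg = 0.3089233 rad
swath = 2 * alt * tan(FOV/2) = 2 * 785.153 * tan(0.1544616)
swath = 2 * 785.153 * 0.1557019
swath = 244.4996 km

244.4996 km


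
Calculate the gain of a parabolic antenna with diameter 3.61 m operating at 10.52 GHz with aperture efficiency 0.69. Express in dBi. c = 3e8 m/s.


lambda = c/f = 3e8 / 1.052e+10 = 0.02851711 m
G = eta*(pi*D/lambda)^2 = 0.69*(pi*3.61/0.02851711)^2
G = 109132.0241 (linear)
G = 10*log10(109132.0241) = 50.3795 dBi

50.3795 dBi


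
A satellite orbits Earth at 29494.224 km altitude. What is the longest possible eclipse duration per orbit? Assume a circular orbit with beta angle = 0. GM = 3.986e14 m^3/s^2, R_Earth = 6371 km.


r = 35865.2240 km
T = 1126.6014 min
Eclipse fraction = arcsin(R_E/r)/pi = arcsin(6371.0000/35865.2240)/pi
= arcsin(0.1776373)/pi = 0.05684537
Eclipse duration = 0.05684537 * 1126.6014 = 64.0421 min

64.0421 minutes


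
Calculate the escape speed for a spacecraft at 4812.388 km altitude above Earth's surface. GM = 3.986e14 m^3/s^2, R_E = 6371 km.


r = 6371.0 + 4812.388 = 11183.3880 km = 1.1183388e+07 m
v_esc = sqrt(2*mu/r) = sqrt(2*3.986e14 / 1.1183388e+07)
v_esc = 8443.0031 m/s = 8.4430 km/s

8.4430 km/s


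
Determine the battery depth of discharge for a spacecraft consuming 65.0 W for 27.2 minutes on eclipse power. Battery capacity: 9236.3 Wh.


E_used = P * t / 60 = 65.0 * 27.2 / 60 = 29.4667 Wh
DOD = E_used / E_total * 100 = 29.4667 / 9236.3 * 100
DOD = 0.3190311 %

0.3190 %


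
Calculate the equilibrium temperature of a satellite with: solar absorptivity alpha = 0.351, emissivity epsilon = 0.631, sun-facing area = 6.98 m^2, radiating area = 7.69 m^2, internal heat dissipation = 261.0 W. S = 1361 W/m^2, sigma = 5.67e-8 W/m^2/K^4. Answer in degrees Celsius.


Numerator = alpha*S*A_sun + Q_int = 0.351*1361*6.98 + 261.0 = 3595.4228 W
Denominator = eps*sigma*A_rad = 0.631*5.67e-8*7.69 = 2.7513051e-07 W/K^4
T^4 = 1.3068063e+10 K^4
T = 338.1059 K = 64.9559 C

64.9559 degrees Celsius


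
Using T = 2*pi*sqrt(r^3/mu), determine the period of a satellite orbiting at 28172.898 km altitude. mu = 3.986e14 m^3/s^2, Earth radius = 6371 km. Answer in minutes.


r = 34543.8980 km = 3.4543898e+07 m
T = 2*pi*sqrt(r^3/mu) = 2*pi*sqrt(4.1220573e+22 / 3.986e14)
T = 63895.2002 s = 1064.9200 min

1064.9200 minutes


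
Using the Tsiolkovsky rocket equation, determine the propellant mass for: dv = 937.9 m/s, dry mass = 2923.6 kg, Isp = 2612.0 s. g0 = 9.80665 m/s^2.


ve = Isp * g0 = 2612.0 * 9.80665 = 25614.969800 m/s
mass ratio = exp(dv/ve) = exp(937.9/25614.969800) = 1.03729391
m_prop = m_dry * (mr - 1) = 2923.6 * (1.03729391 - 1)
m_prop = 109.0325 kg

109.0325 kg


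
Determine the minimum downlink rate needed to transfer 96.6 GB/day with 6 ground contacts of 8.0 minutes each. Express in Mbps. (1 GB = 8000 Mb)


total contact time = 6 * 8.0 * 60 = 2880.0000 s
data = 96.6 GB = 772800.0000 Mb
rate = 772800.0000 / 2880.0000 = 268.3333 Mbps

268.3333 Mbps


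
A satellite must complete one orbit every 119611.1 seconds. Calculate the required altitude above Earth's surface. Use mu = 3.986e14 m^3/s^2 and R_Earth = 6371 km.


T = 119611.1 s
r = (mu*T^2/(4*pi^2))^(1/3) = (3.986e14 * 119611.1^2 / (4*pi^2))^(1/3)
r = 5.246949e+07 m = 52469.4899 km
alt = r - R_E = 52469.4899 - 6371 = 46098.4899 km

46098.4899 km


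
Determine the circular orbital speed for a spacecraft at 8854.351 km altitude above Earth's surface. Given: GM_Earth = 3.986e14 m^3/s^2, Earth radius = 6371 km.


r = R_E + alt = 6371.0 + 8854.351 = 15225.3510 km = 1.5225351e+07 m
v = sqrt(mu/r) = sqrt(3.986e14 / 1.5225351e+07) = 5116.6415 m/s = 5.1166 km/s

5.1166 km/s


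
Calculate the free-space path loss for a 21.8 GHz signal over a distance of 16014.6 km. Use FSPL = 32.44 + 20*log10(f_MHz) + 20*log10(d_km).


f = 21.8 GHz = 21800.0000 MHz
d = 16014.6 km
FSPL = 32.44 + 20*log10(21800.0000) + 20*log10(16014.6)
FSPL = 32.44 + 86.7691 + 84.0903
FSPL = 203.2995 dB

203.2995 dB


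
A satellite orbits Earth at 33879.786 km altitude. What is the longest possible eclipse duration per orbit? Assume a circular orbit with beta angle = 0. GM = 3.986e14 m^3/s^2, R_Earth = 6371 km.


r = 40250.7860 km
T = 1339.4346 min
Eclipse fraction = arcsin(R_E/r)/pi = arcsin(6371.0000/40250.7860)/pi
= arcsin(0.1582826)/pi = 0.05059571
Eclipse duration = 0.05059571 * 1339.4346 = 67.7696 min

67.7696 minutes


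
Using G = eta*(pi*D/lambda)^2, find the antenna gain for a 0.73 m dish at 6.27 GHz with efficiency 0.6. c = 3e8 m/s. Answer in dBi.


lambda = c/f = 3e8 / 6.27e+09 = 0.04784689 m
G = eta*(pi*D/lambda)^2 = 0.6*(pi*0.73/0.04784689)^2
G = 1378.4445 (linear)
G = 10*log10(1378.4445) = 31.3939 dBi

31.3939 dBi


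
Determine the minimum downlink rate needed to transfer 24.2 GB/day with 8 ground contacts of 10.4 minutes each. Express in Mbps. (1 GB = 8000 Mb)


total contact time = 8 * 10.4 * 60 = 4992.0000 s
data = 24.2 GB = 193600.0000 Mb
rate = 193600.0000 / 4992.0000 = 38.7821 Mbps

38.7821 Mbps


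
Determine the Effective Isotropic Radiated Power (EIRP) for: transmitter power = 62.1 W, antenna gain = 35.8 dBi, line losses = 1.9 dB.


Pt = 62.1 W = 17.9309 dBW
EIRP = Pt_dBW + Gt - losses = 17.9309 + 35.8 - 1.9 = 51.8309 dBW

51.8309 dBW


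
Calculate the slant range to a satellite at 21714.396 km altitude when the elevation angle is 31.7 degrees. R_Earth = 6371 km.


h = 21714.396 km, el = 31.7 deg
d = -R_E*sin(el) + sqrt((R_E*sin(el))^2 + 2*R_E*h + h^2)
d = -6371.0000*sin(0.5532694) + sqrt((6371.0000*0.5254717)^2 + 2*6371.0000*21714.396 + 21714.396^2)
d = 24209.5686 km

24209.5686 km


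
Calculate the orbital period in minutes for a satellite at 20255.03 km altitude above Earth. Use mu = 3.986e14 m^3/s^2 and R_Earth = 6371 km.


r = 26626.0300 km = 2.662603e+07 m
T = 2*pi*sqrt(r^3/mu) = 2*pi*sqrt(1.8876403e+22 / 3.986e14)
T = 43238.5226 s = 720.6420 min

720.6420 minutes


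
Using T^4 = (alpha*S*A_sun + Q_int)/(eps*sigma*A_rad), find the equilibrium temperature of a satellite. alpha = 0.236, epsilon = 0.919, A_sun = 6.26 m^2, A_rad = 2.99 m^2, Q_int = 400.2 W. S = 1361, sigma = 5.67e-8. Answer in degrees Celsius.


Numerator = alpha*S*A_sun + Q_int = 0.236*1361*6.26 + 400.2 = 2410.8870 W
Denominator = eps*sigma*A_rad = 0.919*5.67e-8*2.99 = 1.5580083e-07 W/K^4
T^4 = 1.547416e+10 K^4
T = 352.6970 K = 79.5470 C

79.5470 degrees Celsius


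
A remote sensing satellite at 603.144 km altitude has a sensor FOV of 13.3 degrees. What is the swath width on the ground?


FOV = 13.3 deg = 0.2321288 rad
swath = 2 * alt * tan(FOV/2) = 2 * 603.144 * tan(0.1160644)
swath = 2 * 603.144 * 0.1165884
swath = 140.6392 km

140.6392 km


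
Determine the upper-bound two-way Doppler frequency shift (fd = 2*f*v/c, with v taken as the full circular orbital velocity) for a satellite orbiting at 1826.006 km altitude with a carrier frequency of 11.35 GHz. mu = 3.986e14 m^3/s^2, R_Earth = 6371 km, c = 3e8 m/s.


r = 8.197006e+06 m
v = sqrt(mu/r) = 6973.3429 m/s (worst-case radial velocity)
f = 11.35 GHz = 1.135e+10 Hz
fd = 2*f*v/c = 2*1.135e+10*6973.3429/3.0e+08
fd = 527649.6121 Hz

527649.6121 Hz


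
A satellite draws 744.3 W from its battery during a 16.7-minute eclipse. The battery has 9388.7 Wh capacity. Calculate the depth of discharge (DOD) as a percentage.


E_used = P * t / 60 = 744.3 * 16.7 / 60 = 207.1635 Wh
DOD = E_used / E_total * 100 = 207.1635 / 9388.7 * 100
DOD = 2.2065 %

2.2065 %


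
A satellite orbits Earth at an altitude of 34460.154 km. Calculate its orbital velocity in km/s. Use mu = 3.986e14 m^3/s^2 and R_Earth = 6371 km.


r = R_E + alt = 6371.0 + 34460.154 = 40831.1540 km = 4.0831154e+07 m
v = sqrt(mu/r) = sqrt(3.986e14 / 4.0831154e+07) = 3124.4445 m/s = 3.1244 km/s

3.1244 km/s


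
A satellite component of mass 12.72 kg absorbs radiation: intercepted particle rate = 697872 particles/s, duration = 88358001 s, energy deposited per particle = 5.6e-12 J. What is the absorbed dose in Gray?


Total energy deposited = rate * time * E_per
  = 697872 * 88358001 * 5.6e-12 = 345.3104 J
Dose = E_total / mass = 345.3104 / 12.72
Dose = 27.1470 Gy

27.1470 Gy


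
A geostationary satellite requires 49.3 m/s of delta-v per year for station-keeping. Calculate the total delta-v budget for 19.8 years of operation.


dV = rate * years = 49.3 * 19.8
dV = 976.1400 m/s

976.1400 m/s


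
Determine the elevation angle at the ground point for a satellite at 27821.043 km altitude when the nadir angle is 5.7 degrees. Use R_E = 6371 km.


r = R_E + alt = 34192.0430 km
Law of sines in the satellite / Earth-center / ground-point triangle:
  sin(nadir)/R_E = sin(90 + el)/r  =>  cos(el) = (r/R_E)*sin(nadir)
cos(el) = (34192.0430 / 6371.0000) * sin(5.7 deg) = 0.5330317
el = arccos(0.5330317) = 57.7895 deg
(Earth-central angle = 90 - nadir - el = 26.5105 deg)

57.7895 degrees


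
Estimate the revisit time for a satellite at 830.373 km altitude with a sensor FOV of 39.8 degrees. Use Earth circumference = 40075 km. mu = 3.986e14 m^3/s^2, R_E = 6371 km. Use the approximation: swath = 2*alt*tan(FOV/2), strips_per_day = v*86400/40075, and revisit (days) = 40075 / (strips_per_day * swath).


swath = 2*830.373*tan(0.3473205) = 601.1817 km
v = sqrt(mu/r) = 7439.7954 m/s = 7.4398 km/s
strips/day = v*86400/40075 = 7.4398*86400/40075 = 16.0399
coverage/day = strips * swath = 16.0399 * 601.1817 = 9642.8837 km
revisit = 40075 / 9642.8837 = 4.1559 days

4.1559 days


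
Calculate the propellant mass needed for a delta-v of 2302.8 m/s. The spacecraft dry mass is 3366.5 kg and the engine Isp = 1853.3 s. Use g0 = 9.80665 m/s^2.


ve = Isp * g0 = 1853.3 * 9.80665 = 18174.664445 m/s
mass ratio = exp(dv/ve) = exp(2302.8/18174.664445) = 1.13508082
m_prop = m_dry * (mr - 1) = 3366.5 * (1.13508082 - 1)
m_prop = 454.7496 kg

454.7496 kg


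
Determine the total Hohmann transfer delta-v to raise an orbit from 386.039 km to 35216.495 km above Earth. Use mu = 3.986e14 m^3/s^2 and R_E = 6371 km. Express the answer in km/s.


r1 = 6757.0390 km = 6.757039e+06 m
r2 = 41587.4950 km = 4.1587495e+07 m
dv1 = sqrt(mu/r1)*(sqrt(2*r2/(r1+r2)) - 1) = 2393.7426 m/s
dv2 = sqrt(mu/r2)*(1 - sqrt(2*r1/(r1+r2))) = 1459.0603 m/s
total dv = |dv1| + |dv2| = 2393.7426 + 1459.0603 = 3852.8030 m/s = 3.8528 km/s

3.8528 km/s


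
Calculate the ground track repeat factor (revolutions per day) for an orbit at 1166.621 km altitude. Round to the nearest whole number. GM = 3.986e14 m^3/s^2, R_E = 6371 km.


r = 7.537621e+06 m
T = 2*pi*sqrt(r^3/mu) = 6512.7239 s = 108.5454 min
revs/day = 1440 / 108.5454 = 13.2663
Rounded: 13 revolutions per day

13 revolutions per day


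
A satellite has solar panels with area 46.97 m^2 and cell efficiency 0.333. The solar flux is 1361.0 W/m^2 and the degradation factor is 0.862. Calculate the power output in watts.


P = area * eta * S * degradation
P = 46.97 * 0.333 * 1361.0 * 0.862
P = 18349.7514 W

18349.7514 W


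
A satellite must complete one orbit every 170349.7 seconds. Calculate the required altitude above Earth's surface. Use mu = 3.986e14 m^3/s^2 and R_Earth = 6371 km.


T = 170349.7 s
r = (mu*T^2/(4*pi^2))^(1/3) = (3.986e14 * 170349.7^2 / (4*pi^2))^(1/3)
r = 6.6418149e+07 m = 66418.1490 km
alt = r - R_E = 66418.1490 - 6371 = 60047.1490 km

60047.1490 km


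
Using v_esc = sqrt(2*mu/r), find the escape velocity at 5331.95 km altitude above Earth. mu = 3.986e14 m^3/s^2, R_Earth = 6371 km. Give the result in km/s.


r = 6371.0 + 5331.95 = 11702.9500 km = 1.170295e+07 m
v_esc = sqrt(2*mu/r) = sqrt(2*3.986e14 / 1.170295e+07)
v_esc = 8253.4585 m/s = 8.2535 km/s

8.2535 km/s


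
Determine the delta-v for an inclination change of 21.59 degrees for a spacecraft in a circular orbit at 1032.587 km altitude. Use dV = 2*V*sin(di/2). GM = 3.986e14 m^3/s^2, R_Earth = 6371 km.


r = 7403.5870 km = 7.403587e+06 m
V = sqrt(mu/r) = 7337.4906 m/s
di = 21.59 deg = 0.3768166 rad
dV = 2*V*sin(di/2) = 2*7337.4906*sin(0.1884083)
dV = 2748.5593 m/s = 2.7486 km/s

2.7486 km/s


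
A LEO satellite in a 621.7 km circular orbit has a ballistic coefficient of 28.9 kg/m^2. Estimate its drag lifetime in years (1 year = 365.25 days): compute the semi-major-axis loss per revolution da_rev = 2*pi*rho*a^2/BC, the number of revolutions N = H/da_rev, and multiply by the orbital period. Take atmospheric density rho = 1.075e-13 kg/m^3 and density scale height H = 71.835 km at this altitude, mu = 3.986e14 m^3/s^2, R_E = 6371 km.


a = R_E + alt = 6992.7000 km = 6.9927e+06 m
da_rev = 2*pi*rho*a^2/BC = 2*pi*1.075e-13*(6.9927e+06)^2/28.9 = 1.142826 m per revolution
N = H/da_rev = 71835.0000 m / 1.142826 m = 62857.3132 revolutions
P = 2*pi*sqrt(a^3/mu) = 5819.4048 s
lifetime = N*P = 62857.3132 * 5819.4048 = 3.6579215e+08 s = 4233.7054 days
years = 4233.7054 / 365.25 = 11.5913 years

11.5913 years


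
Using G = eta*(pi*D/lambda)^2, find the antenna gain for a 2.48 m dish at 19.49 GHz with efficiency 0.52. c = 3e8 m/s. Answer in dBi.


lambda = c/f = 3e8 / 1.949e+10 = 0.01539251 m
G = eta*(pi*D/lambda)^2 = 0.52*(pi*2.48/0.01539251)^2
G = 133225.5800 (linear)
G = 10*log10(133225.5800) = 51.2459 dBi

51.2459 dBi


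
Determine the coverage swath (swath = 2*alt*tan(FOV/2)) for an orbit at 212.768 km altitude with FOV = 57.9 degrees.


FOV = 57.9 deg = 1.0105 rad
swath = 2 * alt * tan(FOV/2) = 2 * 212.768 * tan(0.5052728)
swath = 2 * 212.768 * 0.5531688
swath = 235.3932 km

235.3932 km


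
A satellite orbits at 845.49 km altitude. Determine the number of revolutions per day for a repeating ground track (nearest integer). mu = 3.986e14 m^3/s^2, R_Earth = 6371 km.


r = 7.21649e+06 m
T = 2*pi*sqrt(r^3/mu) = 6100.9890 s = 101.6832 min
revs/day = 1440 / 101.6832 = 14.1616
Rounded: 14 revolutions per day

14 revolutions per day


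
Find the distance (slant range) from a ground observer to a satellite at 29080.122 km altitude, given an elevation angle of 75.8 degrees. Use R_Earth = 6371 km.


h = 29080.122 km, el = 75.8 deg
d = -R_E*sin(el) + sqrt((R_E*sin(el))^2 + 2*R_E*h + h^2)
d = -6371.0000*sin(1.3230) + sqrt((6371.0000*0.9694453)^2 + 2*6371.0000*29080.122 + 29080.122^2)
d = 29240.3199 km

29240.3199 km


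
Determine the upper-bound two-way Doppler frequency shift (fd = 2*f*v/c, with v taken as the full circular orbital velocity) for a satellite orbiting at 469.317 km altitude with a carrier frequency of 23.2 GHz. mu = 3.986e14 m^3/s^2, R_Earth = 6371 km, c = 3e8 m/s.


r = 6.840317e+06 m
v = sqrt(mu/r) = 7633.6199 m/s (worst-case radial velocity)
f = 23.2 GHz = 2.32e+10 Hz
fd = 2*f*v/c = 2*2.32e+10*7633.6199/3.0e+08
fd = 1.1806665e+06 Hz

1.1807e+06 Hz


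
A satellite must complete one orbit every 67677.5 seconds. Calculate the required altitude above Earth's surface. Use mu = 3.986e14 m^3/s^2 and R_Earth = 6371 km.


T = 67677.5 s
r = (mu*T^2/(4*pi^2))^(1/3) = (3.986e14 * 67677.5^2 / (4*pi^2))^(1/3)
r = 3.5894016e+07 m = 35894.0165 km
alt = r - R_E = 35894.0165 - 6371 = 29523.0165 km

29523.0165 km


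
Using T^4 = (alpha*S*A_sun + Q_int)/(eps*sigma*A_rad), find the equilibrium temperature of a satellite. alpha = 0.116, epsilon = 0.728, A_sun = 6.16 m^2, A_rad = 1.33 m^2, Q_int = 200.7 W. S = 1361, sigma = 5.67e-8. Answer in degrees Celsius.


Numerator = alpha*S*A_sun + Q_int = 0.116*1361*6.16 + 200.7 = 1173.2162 W
Denominator = eps*sigma*A_rad = 0.728*5.67e-8*1.33 = 5.4899208e-08 W/K^4
T^4 = 2.1370366e+10 K^4
T = 382.3429 K = 109.1929 C

109.1929 degrees Celsius


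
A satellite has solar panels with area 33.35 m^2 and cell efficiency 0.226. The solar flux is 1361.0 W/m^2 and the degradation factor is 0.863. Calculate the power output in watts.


P = area * eta * S * degradation
P = 33.35 * 0.226 * 1361.0 * 0.863
P = 8852.6480 W

8852.6480 W


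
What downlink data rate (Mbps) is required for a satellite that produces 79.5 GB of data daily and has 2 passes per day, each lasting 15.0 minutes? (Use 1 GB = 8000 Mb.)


total contact time = 2 * 15.0 * 60 = 1800.0000 s
data = 79.5 GB = 636000.0000 Mb
rate = 636000.0000 / 1800.0000 = 353.3333 Mbps

353.3333 Mbps


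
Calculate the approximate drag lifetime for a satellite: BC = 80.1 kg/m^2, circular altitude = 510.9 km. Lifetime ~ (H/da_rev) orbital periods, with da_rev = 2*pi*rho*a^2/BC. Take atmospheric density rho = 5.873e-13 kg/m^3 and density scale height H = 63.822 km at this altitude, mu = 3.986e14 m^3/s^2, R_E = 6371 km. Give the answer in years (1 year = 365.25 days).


a = R_E + alt = 6881.9000 km = 6.8819e+06 m
da_rev = 2*pi*rho*a^2/BC = 2*pi*5.873e-13*(6.8819e+06)^2/80.1 = 2.181846 m per revolution
N = H/da_rev = 63822.0000 m / 2.181846 m = 29251.3788 revolutions
P = 2*pi*sqrt(a^3/mu) = 5681.6406 s
lifetime = N*P = 29251.3788 * 5681.6406 = 1.6619582e+08 s = 1923.5627 days
years = 1923.5627 / 365.25 = 5.2664 years

5.2664 years


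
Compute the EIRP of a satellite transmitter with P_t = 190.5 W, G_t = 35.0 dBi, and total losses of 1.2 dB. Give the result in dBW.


Pt = 190.5 W = 22.7989 dBW
EIRP = Pt_dBW + Gt - losses = 22.7989 + 35.0 - 1.2 = 56.5989 dBW

56.5989 dBW


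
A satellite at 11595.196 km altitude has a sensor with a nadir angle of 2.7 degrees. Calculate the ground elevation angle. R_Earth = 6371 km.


r = R_E + alt = 17966.1960 km
Law of sines in the satellite / Earth-center / ground-point triangle:
  sin(nadir)/R_E = sin(90 + el)/r  =>  cos(el) = (r/R_E)*sin(nadir)
cos(el) = (17966.1960 / 6371.0000) * sin(2.7 deg) = 0.13284
el = arccos(0.13284) = 82.3663 deg
(Earth-central angle = 90 - nadir - el = 4.9337 deg)

82.3663 degrees


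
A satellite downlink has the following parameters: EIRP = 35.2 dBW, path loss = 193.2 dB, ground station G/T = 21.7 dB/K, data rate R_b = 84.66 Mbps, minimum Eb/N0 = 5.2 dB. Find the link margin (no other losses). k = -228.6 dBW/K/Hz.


C/N0 = EIRP - FSPL + G/T - k = 35.2 - 193.2 + 21.7 - (-228.6)
C/N0 = 92.3000 dB-Hz
R_b = 84.66 Mbps = 8.466e+07 bps -> 10*log10(R_b) = 79.2768 dB-Hz
Eb/N0 = C/N0 - 10*log10(R_b) = 92.3000 - 79.2768 = 13.0232 dB
Margin = Eb/N0 - Eb/N0_req = 13.0232 - 5.2 = 7.8232 dB (link closes)

7.8232 dB


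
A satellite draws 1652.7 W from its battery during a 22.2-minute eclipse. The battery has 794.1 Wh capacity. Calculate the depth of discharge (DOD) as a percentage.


E_used = P * t / 60 = 1652.7 * 22.2 / 60 = 611.4990 Wh
DOD = E_used / E_total * 100 = 611.4990 / 794.1 * 100
DOD = 77.0053 %

77.0053 %


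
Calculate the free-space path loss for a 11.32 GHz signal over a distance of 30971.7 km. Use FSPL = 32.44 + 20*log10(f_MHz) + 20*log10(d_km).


f = 11.32 GHz = 11320.0000 MHz
d = 30971.7 km
FSPL = 32.44 + 20*log10(11320.0000) + 20*log10(30971.7)
FSPL = 32.44 + 81.0769 + 89.8193
FSPL = 203.3362 dB

203.3362 dB


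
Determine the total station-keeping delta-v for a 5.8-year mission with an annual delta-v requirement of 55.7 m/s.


dV = rate * years = 55.7 * 5.8
dV = 323.0600 m/s

323.0600 m/s


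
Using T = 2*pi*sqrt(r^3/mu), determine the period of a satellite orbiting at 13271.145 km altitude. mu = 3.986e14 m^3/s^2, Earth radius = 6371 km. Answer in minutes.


r = 19642.1450 km = 1.9642145e+07 m
T = 2*pi*sqrt(r^3/mu) = 2*pi*sqrt(7.5782118e+21 / 3.986e14)
T = 27396.4689 s = 456.6078 min

456.6078 minutes
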